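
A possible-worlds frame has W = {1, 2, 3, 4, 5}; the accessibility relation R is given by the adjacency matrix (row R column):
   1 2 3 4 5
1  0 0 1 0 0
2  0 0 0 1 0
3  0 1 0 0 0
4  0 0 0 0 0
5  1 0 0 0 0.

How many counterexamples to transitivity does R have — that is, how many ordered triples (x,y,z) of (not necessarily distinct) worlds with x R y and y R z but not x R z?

3

Enumerating: (1,3,2), (3,2,4), (5,1,3).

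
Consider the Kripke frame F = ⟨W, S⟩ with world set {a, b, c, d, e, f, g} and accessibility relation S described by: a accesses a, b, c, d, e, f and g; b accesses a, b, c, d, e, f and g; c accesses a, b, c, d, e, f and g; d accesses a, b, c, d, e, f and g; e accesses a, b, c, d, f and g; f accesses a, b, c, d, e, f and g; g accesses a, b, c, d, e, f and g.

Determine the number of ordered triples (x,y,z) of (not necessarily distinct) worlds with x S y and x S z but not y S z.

6

Enumerating: (a,e,e), (b,e,e), (c,e,e), (d,e,e), (f,e,e), (g,e,e).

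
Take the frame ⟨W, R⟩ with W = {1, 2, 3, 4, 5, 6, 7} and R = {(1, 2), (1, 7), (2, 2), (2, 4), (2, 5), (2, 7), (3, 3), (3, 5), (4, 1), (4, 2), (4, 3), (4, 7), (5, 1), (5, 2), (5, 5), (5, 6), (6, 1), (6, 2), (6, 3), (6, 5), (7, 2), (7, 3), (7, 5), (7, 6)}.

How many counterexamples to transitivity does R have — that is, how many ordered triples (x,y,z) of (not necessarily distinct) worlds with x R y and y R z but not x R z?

Enumerating: (1,2,4), (1,2,5), (1,7,3), (1,7,5), (1,7,6), (2,4,1), (2,4,3), (2,5,1), (2,5,6), (2,7,3), (2,7,6), (3,5,1), … and 19 more.
Total: 31.

31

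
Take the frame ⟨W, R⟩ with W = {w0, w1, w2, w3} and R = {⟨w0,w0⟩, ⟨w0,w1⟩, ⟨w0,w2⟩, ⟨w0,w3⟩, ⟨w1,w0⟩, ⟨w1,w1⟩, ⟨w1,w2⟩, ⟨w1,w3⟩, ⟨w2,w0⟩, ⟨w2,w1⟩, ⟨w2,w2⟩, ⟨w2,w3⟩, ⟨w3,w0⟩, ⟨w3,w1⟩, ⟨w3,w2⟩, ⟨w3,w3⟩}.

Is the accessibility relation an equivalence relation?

Yes

Reflexive: yes — every world is R-related to itself.
Symmetric: yes — every pair in R has its reverse in R.
Transitive: yes — every two-step R-path is closed by a direct edge.
So R is an equivalence relation.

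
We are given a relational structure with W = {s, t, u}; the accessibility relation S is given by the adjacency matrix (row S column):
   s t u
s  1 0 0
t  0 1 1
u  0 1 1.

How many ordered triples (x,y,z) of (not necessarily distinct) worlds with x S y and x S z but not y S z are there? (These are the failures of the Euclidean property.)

0

S is Euclidean; there are no such tuples.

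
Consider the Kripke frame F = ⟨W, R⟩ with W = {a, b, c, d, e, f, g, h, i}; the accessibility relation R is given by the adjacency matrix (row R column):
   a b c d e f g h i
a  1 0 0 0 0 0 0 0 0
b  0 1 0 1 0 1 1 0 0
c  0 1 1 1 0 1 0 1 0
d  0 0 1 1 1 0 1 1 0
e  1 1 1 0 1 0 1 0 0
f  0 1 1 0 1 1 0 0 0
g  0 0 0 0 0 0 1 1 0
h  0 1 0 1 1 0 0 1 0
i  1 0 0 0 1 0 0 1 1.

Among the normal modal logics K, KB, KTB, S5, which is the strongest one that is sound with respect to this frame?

K

Symmetric (axiom B): no — b R d but not d R b.
Reflexive (axiom T): yes — every world is R-related to itself.
Euclidean (axiom 5): no — b R d and b R f, but not d R f.
So F validates K; KB would additionally require R to be symmetric. The strongest is K.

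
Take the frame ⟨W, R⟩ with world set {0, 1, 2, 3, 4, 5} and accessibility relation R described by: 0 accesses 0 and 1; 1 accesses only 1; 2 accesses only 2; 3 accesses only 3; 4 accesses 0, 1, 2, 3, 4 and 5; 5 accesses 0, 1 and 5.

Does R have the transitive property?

Transitive: yes — every two-step R-path is closed by a direct edge.

Yes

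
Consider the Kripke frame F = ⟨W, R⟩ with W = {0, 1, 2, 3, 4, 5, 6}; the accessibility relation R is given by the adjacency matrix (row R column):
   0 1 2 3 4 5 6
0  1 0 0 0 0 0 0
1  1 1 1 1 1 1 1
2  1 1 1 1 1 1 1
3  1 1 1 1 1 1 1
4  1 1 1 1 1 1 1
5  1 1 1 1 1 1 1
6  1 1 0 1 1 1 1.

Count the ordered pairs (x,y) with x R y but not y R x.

Enumerating: (1,0), (2,0), (2,6), (3,0), (4,0), (5,0), (6,0).

7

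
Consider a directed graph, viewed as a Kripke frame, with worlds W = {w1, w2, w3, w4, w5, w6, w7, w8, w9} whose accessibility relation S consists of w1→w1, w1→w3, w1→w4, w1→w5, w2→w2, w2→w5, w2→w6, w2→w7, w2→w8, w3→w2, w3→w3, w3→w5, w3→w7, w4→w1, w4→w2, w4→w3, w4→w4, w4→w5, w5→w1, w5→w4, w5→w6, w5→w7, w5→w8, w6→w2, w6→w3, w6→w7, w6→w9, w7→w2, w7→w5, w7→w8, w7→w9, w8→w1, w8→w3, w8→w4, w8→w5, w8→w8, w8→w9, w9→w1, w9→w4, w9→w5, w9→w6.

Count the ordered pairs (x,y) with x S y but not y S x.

20

Enumerating: (w1,w3), (w2,w5), (w2,w8), (w3,w2), (w3,w5), (w3,w7), (w4,w2), (w4,w3), (w5,w6), (w6,w3), (w6,w7), (w7,w8), … and 8 more.
Total: 20.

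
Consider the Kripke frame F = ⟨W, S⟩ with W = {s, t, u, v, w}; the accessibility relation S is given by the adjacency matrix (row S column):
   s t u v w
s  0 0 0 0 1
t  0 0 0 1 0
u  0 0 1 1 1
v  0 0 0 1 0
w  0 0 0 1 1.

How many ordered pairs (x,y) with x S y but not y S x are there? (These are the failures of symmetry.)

5

Enumerating: (s,w), (t,v), (u,v), (u,w), (w,v).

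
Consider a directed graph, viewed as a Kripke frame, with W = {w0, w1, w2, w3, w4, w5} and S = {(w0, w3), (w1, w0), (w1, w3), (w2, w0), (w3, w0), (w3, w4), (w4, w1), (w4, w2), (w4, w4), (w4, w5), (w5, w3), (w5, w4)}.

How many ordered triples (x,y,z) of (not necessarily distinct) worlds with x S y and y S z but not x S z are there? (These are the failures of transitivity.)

Enumerating: (w0,w3,w0), (w0,w3,w4), (w1,w3,w4), (w2,w0,w3), (w3,w0,w3), (w3,w4,w1), (w3,w4,w2), (w3,w4,w5), (w4,w1,w0), (w4,w1,w3), (w4,w2,w0), (w4,w5,w3), (w5,w3,w0), (w5,w4,w1), (w5,w4,w2), (w5,w4,w5).

16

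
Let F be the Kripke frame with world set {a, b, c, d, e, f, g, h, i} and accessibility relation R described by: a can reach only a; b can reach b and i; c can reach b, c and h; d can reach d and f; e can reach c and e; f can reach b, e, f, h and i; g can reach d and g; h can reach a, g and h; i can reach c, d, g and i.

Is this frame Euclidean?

No

Euclidean: no — c R b and c R h, but not b R h.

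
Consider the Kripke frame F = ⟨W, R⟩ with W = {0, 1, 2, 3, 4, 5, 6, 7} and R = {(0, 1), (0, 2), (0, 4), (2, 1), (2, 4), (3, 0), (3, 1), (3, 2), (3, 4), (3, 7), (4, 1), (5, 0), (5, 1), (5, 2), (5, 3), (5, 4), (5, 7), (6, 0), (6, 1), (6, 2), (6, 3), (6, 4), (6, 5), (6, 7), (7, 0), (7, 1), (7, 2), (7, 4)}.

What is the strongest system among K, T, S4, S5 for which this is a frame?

K

Reflexive (axiom T): no — 0 is not related to itself.
Transitive (axiom 4): yes — every two-step R-path is closed by a direct edge.
Euclidean (axiom 5): no — 0 R 1 and 0 R 2, but not 1 R 2.
So F validates K; T would additionally require R to be reflexive. The strongest is K.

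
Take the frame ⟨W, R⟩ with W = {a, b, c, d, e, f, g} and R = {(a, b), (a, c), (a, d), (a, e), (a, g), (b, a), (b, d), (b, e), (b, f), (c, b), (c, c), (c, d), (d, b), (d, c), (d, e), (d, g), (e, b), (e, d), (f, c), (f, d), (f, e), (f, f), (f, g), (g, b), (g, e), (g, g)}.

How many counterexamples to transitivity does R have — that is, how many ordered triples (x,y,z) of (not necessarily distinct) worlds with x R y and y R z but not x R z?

35

Enumerating: (a,b,a), (a,b,f), (b,a,b), (b,a,c), (b,a,g), (b,d,b), (b,d,c), (b,d,g), (b,e,b), (b,f,c), (b,f,g), (c,b,a), … and 23 more.
Total: 35.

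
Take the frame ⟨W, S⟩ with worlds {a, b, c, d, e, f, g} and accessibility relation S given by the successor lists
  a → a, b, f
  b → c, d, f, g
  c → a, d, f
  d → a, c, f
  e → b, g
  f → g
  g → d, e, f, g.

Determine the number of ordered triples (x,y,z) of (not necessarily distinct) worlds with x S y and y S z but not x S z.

Enumerating: (a,b,c), (a,b,d), (a,b,g), (a,f,g), (b,c,a), (b,d,a), (b,g,e), (c,a,b), (c,d,c), (c,f,g), (d,a,b), (d,c,d), … and 13 more.
Total: 25.

25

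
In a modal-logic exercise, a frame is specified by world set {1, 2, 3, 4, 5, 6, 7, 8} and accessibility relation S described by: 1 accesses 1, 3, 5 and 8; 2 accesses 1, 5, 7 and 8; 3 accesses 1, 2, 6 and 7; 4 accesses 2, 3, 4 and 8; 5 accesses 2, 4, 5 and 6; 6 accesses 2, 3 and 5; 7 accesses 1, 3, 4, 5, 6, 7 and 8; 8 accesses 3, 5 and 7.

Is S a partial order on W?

No

Reflexive: no — 2 is not related to itself.
Transitive: no — 1 S 3 and 3 S 2, but not 1 S 2.
Antisymmetric: no — 1 S 3 and 3 S 1 with 1 ≠ 3.
So S is not a partial order.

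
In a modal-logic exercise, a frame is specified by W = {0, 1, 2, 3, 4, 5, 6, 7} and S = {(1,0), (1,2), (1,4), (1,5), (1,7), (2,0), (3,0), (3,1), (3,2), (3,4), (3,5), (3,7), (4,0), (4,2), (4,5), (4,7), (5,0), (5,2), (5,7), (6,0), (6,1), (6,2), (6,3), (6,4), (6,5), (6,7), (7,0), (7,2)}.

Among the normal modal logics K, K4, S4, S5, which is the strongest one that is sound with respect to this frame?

Transitive (axiom 4): yes — every two-step S-path is closed by a direct edge.
Reflexive (axiom T): no — 0 is not related to itself.
Euclidean (axiom 5): no — 1 S 0 and 1 S 2, but not 0 S 2.
So F validates K, K4; S4 would additionally require S to be reflexive. The strongest is K4.

K4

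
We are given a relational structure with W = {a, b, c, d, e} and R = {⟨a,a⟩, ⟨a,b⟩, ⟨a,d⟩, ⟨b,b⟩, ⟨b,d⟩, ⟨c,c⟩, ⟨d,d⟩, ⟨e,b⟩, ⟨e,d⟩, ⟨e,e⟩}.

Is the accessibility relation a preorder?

Yes

Reflexive: yes — every world is R-related to itself.
Transitive: yes — every two-step R-path is closed by a direct edge.
So R is a preorder.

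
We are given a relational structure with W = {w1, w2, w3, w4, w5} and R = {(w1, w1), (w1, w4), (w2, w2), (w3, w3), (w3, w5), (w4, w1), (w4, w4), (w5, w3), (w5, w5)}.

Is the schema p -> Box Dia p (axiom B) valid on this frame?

By correspondence theory, B is valid on a frame iff R is symmetric.
Symmetric: yes — every pair in R has its reverse in R.

Yes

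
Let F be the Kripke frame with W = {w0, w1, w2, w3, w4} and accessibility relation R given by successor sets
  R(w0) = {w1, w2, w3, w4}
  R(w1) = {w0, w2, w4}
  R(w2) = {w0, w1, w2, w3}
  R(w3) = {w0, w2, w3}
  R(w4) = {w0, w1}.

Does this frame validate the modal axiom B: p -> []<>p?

Yes

By correspondence theory, B is valid on a frame iff R is symmetric.
Symmetric: yes — every pair in R has its reverse in R.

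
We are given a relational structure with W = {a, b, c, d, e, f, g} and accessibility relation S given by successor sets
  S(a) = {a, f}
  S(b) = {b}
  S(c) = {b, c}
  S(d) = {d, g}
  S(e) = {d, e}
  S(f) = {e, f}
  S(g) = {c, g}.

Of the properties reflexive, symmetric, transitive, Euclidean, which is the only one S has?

reflexive

Reflexive: yes — every world is S-related to itself.
Symmetric: no — a S f but not f S a.
Transitive: no — a S f and f S e, but not a S e.
Euclidean: no — a S f and a S a, but not f S a.
Only reflexive holds.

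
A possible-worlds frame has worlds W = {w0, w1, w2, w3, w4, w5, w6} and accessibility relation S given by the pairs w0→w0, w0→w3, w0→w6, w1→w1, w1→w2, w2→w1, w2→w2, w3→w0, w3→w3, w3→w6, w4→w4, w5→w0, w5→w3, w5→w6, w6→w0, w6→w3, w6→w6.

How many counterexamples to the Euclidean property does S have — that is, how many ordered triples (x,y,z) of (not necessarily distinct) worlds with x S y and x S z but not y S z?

S is Euclidean; there are no such tuples.

0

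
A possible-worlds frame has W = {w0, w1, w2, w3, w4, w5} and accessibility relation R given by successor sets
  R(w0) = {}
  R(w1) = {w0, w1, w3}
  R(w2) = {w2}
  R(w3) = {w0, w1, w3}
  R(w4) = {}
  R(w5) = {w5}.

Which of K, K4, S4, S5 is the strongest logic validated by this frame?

K4

Transitive (axiom 4): yes — every two-step R-path is closed by a direct edge.
Reflexive (axiom T): no — w0 is not related to itself.
Euclidean (axiom 5): no — w1 R w0 and w1 R w3, but not w0 R w3.
So F validates K, K4; S4 would additionally require R to be reflexive. The strongest is K4.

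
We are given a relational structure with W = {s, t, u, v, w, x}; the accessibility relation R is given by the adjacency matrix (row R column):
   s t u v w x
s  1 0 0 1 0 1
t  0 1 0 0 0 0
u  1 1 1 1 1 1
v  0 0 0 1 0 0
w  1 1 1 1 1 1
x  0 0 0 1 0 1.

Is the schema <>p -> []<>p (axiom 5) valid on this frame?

No

By correspondence theory, 5 is valid on a frame iff R is Euclidean.
Euclidean: no — s R v and s R x, but not v R x.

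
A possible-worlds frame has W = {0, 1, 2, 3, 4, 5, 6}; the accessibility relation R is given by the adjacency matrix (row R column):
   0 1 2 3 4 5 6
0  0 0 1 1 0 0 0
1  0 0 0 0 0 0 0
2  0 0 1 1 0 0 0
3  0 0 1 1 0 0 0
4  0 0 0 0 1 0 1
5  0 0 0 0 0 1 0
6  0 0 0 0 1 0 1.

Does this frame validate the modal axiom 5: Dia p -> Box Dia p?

Yes

The schema 5 characterises exactly the Euclidean frames.
Euclidean: yes — any two successors of a common world are R-related.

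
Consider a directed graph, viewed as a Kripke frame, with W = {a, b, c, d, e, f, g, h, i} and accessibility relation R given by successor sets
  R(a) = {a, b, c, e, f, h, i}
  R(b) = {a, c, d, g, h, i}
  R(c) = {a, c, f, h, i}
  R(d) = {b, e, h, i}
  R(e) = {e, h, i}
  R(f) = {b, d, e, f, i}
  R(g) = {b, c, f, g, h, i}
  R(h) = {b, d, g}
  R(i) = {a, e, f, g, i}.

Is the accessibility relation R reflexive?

No

Reflexive: no — b is not related to itself.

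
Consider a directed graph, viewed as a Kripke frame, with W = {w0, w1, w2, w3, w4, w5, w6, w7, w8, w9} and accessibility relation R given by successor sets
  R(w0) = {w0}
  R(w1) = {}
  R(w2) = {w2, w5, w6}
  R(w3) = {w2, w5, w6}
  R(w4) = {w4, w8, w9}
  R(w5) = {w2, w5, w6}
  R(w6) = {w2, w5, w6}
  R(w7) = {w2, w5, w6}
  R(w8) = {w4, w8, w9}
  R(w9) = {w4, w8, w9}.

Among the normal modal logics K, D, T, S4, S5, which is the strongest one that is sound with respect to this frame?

K

Serial (axiom D): no — w1 has no R-successor.
Reflexive (axiom T): no — w1 is not related to itself.
Transitive (axiom 4): yes — every two-step R-path is closed by a direct edge.
Euclidean (axiom 5): yes — any two successors of a common world are R-related.
So F validates K; D would additionally require R to be serial. The strongest is K.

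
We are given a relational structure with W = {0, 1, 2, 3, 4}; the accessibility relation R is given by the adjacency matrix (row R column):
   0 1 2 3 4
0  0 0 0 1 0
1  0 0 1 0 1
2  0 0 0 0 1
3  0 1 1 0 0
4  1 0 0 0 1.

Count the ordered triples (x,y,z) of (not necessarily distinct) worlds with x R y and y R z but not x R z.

Enumerating: (0,3,1), (0,3,2), (1,4,0), (2,4,0), (3,1,4), (3,2,4), (4,0,3).

7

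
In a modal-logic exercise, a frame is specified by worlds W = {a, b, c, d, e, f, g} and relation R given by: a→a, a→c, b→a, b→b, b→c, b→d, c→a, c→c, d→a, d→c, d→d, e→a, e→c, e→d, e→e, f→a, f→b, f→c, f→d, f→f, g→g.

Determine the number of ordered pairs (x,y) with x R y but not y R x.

Enumerating: (b,a), (b,c), (b,d), (d,a), (d,c), (e,a), (e,c), (e,d), (f,a), (f,b), (f,c), (f,d).

12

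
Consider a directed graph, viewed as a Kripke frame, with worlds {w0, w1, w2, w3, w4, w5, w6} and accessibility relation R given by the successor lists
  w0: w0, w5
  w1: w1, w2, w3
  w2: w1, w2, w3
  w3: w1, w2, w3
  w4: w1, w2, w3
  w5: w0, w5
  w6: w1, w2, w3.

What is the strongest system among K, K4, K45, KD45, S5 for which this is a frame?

KD45

Transitive (axiom 4): yes — every two-step R-path is closed by a direct edge.
Euclidean (axiom 5): yes — any two successors of a common world are R-related.
Serial (axiom D): yes — every world has a successor (e.g. w0 R w0).
Reflexive (axiom T): no — w4 is not related to itself.
So F validates K, K4, K45, KD45; S5 would additionally require R to be reflexive. The strongest is KD45.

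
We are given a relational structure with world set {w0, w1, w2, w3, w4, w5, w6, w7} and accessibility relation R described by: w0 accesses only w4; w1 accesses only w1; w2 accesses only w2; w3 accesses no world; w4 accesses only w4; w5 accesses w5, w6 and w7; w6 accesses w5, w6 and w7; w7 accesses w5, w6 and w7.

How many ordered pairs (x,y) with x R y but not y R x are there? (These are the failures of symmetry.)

Enumerating: (w0,w4).

1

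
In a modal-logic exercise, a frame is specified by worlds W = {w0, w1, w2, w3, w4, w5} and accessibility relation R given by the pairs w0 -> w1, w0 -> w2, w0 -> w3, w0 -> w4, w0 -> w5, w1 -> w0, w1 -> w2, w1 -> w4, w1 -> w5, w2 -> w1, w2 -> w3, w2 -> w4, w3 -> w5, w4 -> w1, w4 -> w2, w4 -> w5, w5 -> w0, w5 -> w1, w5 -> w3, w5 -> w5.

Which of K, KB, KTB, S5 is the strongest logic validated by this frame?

K

Symmetric (axiom B): no — w0 R w2 but not w2 R w0.
Reflexive (axiom T): no — w0 is not related to itself.
Euclidean (axiom 5): no — w0 R w1 and w0 R w3, but not w1 R w3.
So F validates K; KB would additionally require R to be symmetric. The strongest is K.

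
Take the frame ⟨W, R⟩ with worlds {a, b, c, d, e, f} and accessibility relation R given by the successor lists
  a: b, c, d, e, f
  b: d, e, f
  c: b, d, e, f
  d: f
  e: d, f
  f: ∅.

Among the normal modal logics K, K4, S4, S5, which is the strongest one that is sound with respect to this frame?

Transitive (axiom 4): yes — every two-step R-path is closed by a direct edge.
Reflexive (axiom T): no — a is not related to itself.
Euclidean (axiom 5): no — a R b and a R c, but not b R c.
So F validates K, K4; S4 would additionally require R to be reflexive. The strongest is K4.

K4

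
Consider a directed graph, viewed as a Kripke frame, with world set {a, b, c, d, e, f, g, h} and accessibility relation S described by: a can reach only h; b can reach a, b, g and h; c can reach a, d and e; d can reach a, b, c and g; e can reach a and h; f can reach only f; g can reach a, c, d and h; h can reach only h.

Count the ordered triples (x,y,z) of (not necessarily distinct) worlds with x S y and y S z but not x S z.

16

Enumerating: (b,g,c), (b,g,d), (c,a,h), (c,d,b), (c,d,c), (c,d,g), (c,e,h), (d,a,h), (d,b,h), (d,c,d), (d,c,e), (d,g,d), (d,g,h), (g,c,e), (g,d,b), (g,d,g).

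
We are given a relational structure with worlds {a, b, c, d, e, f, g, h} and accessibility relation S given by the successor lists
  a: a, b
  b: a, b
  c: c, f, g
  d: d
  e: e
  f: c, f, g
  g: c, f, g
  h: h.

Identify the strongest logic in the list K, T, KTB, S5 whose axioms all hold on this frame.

S5

Reflexive (axiom T): yes — every world is S-related to itself.
Symmetric (axiom B): yes — every pair in S has its reverse in S.
Euclidean (axiom 5): yes — any two successors of a common world are S-related.
So F validates K, T, KTB, S5. The strongest is S5.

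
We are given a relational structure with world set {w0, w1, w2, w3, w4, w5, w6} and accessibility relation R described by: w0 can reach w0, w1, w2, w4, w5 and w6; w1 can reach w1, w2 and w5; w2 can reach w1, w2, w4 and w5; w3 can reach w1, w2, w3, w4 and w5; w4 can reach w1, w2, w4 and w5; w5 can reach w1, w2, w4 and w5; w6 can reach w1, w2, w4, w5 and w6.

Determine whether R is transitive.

Transitive: no — w1 R w2 and w2 R w4, but not w1 R w4.

No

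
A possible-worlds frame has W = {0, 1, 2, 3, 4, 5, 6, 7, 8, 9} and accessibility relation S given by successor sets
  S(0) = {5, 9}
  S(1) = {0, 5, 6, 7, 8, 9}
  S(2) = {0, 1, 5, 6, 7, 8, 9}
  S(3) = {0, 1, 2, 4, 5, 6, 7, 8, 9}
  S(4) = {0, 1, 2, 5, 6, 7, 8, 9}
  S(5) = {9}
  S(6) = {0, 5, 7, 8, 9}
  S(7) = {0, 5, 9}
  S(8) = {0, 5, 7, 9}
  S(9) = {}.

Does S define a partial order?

No

Reflexive: no — 0 is not related to itself.
Transitive: yes — every two-step S-path is closed by a direct edge.
Antisymmetric: yes — no distinct pair is related both ways.
So S is not a partial order.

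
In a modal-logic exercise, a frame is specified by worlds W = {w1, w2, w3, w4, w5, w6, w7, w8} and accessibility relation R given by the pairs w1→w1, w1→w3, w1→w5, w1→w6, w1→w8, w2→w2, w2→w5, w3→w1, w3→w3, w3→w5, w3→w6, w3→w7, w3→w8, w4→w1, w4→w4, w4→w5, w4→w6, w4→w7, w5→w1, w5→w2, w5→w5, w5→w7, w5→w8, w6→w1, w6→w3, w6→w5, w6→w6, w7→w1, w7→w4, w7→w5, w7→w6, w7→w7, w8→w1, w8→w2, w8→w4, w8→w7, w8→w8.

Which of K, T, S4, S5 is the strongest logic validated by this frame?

T

Reflexive (axiom T): yes — every world is R-related to itself.
Transitive (axiom 4): no — w1 R w3 and w3 R w7, but not w1 R w7.
Euclidean (axiom 5): no — w1 R w5 and w1 R w3, but not w5 R w3.
So F validates K, T; S4 would additionally require R to be transitive. The strongest is T.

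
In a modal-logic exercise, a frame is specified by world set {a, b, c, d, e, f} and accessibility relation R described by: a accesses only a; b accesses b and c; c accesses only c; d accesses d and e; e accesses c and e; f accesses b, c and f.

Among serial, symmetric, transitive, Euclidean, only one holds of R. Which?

serial

Serial: yes — every world has a successor (e.g. a R a).
Symmetric: no — b R c but not c R b.
Transitive: no — d R e and e R c, but not d R c.
Euclidean: no — f R c and f R b, but not c R b.
Only serial holds.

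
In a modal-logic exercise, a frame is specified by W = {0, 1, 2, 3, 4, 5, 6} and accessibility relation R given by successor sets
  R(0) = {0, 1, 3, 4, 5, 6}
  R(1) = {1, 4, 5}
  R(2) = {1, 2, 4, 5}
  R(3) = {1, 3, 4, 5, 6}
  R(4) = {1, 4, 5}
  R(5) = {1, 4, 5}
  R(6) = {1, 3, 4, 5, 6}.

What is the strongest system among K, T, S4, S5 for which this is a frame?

Reflexive (axiom T): yes — every world is R-related to itself.
Transitive (axiom 4): yes — every two-step R-path is closed by a direct edge.
Euclidean (axiom 5): no — 0 R 1 and 0 R 3, but not 1 R 3.
So F validates K, T, S4; S5 would additionally require R to be Euclidean. The strongest is S4.

S4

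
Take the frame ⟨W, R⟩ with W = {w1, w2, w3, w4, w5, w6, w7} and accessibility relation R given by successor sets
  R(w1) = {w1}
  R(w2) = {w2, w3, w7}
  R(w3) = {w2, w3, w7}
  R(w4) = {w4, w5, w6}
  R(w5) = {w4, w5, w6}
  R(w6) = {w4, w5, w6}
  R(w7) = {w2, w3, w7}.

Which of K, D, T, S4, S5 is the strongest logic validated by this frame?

S5

Serial (axiom D): yes — every world has a successor (e.g. w1 R w1).
Reflexive (axiom T): yes — every world is R-related to itself.
Transitive (axiom 4): yes — every two-step R-path is closed by a direct edge.
Euclidean (axiom 5): yes — any two successors of a common world are R-related.
So F validates K, D, T, S4, S5. The strongest is S5.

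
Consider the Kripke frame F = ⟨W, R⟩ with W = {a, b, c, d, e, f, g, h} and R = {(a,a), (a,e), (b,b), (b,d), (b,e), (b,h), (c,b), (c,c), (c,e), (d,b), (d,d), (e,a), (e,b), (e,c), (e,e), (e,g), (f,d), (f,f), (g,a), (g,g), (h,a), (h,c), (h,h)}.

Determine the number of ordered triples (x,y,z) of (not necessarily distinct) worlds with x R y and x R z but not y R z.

Enumerating: (b,d,e), (b,d,h), (b,e,d), (b,e,h), (b,h,b), (b,h,d), (b,h,e), (c,b,c), (e,a,b), (e,a,c), (e,a,g), (e,b,a), … and 13 more.
Total: 25.

25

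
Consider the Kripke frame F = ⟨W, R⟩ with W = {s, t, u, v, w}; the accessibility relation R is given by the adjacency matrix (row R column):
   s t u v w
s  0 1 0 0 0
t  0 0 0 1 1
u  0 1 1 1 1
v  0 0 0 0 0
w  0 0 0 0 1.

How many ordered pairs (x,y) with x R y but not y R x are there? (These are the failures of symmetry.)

Enumerating: (s,t), (t,v), (t,w), (u,t), (u,v), (u,w).

6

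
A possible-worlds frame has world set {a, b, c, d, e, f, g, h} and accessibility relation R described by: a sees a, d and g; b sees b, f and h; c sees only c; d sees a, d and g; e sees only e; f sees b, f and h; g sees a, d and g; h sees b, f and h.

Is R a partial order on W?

No

Reflexive: yes — every world is R-related to itself.
Transitive: yes — every two-step R-path is closed by a direct edge.
Antisymmetric: no — a R d and d R a with a ≠ d.
So R is not a partial order.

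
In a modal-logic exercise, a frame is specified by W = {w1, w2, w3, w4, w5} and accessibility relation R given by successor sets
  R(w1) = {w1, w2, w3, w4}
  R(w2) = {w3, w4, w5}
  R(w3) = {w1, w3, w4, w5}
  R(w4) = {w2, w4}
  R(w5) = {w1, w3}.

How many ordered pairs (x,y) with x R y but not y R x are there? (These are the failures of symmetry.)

6

Enumerating: (w1,w2), (w1,w4), (w2,w3), (w2,w5), (w3,w4), (w5,w1).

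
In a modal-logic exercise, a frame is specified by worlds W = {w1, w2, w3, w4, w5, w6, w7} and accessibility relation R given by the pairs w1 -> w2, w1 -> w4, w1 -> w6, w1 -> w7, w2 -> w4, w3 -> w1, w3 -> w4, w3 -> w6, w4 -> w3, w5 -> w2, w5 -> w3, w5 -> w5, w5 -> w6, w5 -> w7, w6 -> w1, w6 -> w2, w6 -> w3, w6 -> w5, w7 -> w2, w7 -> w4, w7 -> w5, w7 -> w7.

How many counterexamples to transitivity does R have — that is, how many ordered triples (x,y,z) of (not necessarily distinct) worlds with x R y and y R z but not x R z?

31

Enumerating: (w1,w4,w3), (w1,w6,w1), (w1,w6,w3), (w1,w6,w5), (w1,w7,w5), (w2,w4,w3), (w3,w1,w2), (w3,w1,w7), (w3,w4,w3), (w3,w6,w2), (w3,w6,w3), (w3,w6,w5), … and 19 more.
Total: 31.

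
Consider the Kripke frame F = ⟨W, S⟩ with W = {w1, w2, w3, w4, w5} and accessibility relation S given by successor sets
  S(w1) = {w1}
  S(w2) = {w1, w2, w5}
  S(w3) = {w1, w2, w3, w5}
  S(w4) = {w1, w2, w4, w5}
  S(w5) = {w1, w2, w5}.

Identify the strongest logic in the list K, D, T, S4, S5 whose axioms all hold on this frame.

S4

Serial (axiom D): yes — every world has a successor (e.g. w1 S w1).
Reflexive (axiom T): yes — every world is S-related to itself.
Transitive (axiom 4): yes — every two-step S-path is closed by a direct edge.
Euclidean (axiom 5): no — w2 S w1 and w2 S w5, but not w1 S w5.
So F validates K, D, T, S4; S5 would additionally require S to be Euclidean. The strongest is S4.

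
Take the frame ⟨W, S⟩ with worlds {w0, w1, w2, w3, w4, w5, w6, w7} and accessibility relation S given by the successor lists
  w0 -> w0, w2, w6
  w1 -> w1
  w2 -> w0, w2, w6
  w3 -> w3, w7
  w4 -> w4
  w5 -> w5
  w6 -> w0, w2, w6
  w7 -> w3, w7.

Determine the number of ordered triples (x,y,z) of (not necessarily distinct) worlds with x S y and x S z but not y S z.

S is Euclidean; there are no such tuples.

0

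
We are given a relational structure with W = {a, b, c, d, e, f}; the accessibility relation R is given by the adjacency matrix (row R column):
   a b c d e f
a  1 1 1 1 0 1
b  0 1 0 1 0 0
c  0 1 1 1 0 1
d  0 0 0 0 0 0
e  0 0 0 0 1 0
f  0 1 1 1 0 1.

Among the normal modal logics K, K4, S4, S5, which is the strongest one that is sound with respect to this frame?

K4

Transitive (axiom 4): yes — every two-step R-path is closed by a direct edge.
Reflexive (axiom T): no — d is not related to itself.
Euclidean (axiom 5): no — a R b and a R c, but not b R c.
So F validates K, K4; S4 would additionally require R to be reflexive. The strongest is K4.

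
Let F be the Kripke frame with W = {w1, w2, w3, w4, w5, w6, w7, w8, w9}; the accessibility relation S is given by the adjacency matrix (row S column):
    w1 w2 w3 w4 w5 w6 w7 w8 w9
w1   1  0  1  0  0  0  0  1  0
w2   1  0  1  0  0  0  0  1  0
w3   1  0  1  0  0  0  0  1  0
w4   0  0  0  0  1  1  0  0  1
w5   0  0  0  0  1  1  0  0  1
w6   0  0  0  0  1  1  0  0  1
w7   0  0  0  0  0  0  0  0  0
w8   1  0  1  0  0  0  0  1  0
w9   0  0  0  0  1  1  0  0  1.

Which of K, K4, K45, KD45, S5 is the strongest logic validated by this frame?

Transitive (axiom 4): yes — every two-step S-path is closed by a direct edge.
Euclidean (axiom 5): yes — any two successors of a common world are S-related.
Serial (axiom D): no — w7 has no S-successor.
Reflexive (axiom T): no — w2 is not related to itself.
So F validates K, K4, K45; KD45 would additionally require S to be serial. The strongest is K45.

K45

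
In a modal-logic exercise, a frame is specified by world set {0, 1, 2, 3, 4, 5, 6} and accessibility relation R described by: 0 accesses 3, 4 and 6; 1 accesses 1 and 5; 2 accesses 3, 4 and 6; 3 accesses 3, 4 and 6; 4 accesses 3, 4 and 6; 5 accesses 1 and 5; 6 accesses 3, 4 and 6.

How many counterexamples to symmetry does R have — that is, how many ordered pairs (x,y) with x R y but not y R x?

Enumerating: (0,3), (0,4), (0,6), (2,3), (2,4), (2,6).

6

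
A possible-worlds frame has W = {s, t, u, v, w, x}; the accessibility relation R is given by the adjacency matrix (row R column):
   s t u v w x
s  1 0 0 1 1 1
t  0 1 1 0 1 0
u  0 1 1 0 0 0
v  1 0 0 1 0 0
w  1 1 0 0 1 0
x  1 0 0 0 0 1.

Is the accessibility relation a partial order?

No

Reflexive: yes — every world is R-related to itself.
Transitive: no — s R w and w R t, but not s R t.
Antisymmetric: no — s R v and v R s with s ≠ v.
So R is not a partial order.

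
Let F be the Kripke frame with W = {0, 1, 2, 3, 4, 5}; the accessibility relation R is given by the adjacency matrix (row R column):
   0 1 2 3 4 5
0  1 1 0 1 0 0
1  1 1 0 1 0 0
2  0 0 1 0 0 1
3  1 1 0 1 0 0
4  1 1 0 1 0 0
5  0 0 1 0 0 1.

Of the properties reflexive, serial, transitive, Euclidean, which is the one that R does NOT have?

Reflexive: no — 4 is not related to itself.
Serial: yes — every world has a successor (e.g. 0 R 0).
Transitive: yes — every two-step R-path is closed by a direct edge.
Euclidean: yes — any two successors of a common world are R-related.
Only reflexive fails.

reflexive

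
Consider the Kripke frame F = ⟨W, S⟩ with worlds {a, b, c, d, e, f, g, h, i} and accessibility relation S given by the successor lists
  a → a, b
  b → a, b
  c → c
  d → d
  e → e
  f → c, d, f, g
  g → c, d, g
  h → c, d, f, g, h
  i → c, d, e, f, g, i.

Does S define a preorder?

Yes

Reflexive: yes — every world is S-related to itself.
Transitive: yes — every two-step S-path is closed by a direct edge.
So S is a preorder.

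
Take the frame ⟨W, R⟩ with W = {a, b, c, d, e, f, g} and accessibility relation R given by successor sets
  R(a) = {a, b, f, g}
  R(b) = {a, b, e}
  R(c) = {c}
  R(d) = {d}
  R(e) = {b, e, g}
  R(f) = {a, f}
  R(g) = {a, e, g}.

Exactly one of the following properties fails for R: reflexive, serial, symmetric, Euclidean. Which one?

Euclidean

Reflexive: yes — every world is R-related to itself.
Serial: yes — every world has a successor (e.g. a R a).
Symmetric: yes — every pair in R has its reverse in R.
Euclidean: no — a R b and a R f, but not b R f.
Only Euclidean fails.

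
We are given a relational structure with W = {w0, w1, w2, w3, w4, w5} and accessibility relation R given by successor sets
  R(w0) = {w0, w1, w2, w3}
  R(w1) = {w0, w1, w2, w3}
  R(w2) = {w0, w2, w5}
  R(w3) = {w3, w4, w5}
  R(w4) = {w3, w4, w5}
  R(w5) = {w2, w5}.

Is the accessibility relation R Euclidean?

No

Euclidean: no — w0 R w2 and w0 R w1, but not w2 R w1.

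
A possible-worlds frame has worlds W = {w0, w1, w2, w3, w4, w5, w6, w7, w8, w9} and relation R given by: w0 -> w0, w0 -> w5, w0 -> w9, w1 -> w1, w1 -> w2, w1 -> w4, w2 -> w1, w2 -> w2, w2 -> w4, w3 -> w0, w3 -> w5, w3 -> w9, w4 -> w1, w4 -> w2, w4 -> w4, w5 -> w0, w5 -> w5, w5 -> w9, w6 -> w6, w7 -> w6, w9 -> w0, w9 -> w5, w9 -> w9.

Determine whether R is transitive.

Transitive: yes — every two-step R-path is closed by a direct edge.

Yes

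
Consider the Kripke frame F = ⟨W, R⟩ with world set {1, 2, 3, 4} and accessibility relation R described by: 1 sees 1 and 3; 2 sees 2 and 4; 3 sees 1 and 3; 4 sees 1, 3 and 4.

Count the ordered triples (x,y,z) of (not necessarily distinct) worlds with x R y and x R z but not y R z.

Enumerating: (2,4,2), (4,1,4), (4,3,4).

3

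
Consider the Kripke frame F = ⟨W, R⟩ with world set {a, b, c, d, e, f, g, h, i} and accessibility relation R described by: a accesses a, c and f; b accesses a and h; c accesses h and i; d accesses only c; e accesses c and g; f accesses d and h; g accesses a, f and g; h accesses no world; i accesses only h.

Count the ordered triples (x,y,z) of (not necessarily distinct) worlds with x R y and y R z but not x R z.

16

Enumerating: (a,c,h), (a,c,i), (a,f,d), (a,f,h), (b,a,c), (b,a,f), (d,c,h), (d,c,i), (e,c,h), (e,c,i), (e,g,a), (e,g,f), (f,d,c), (g,a,c), (g,f,d), (g,f,h).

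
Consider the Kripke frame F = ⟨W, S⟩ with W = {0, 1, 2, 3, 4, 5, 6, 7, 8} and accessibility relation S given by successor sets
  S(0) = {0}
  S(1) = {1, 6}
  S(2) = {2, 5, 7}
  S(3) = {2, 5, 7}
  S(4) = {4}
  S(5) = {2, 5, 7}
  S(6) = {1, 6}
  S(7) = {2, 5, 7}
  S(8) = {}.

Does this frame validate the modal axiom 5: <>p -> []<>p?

Axiom 5 corresponds to the accessibility relation being Euclidean.
Euclidean: yes — any two successors of a common world are S-related.

Yes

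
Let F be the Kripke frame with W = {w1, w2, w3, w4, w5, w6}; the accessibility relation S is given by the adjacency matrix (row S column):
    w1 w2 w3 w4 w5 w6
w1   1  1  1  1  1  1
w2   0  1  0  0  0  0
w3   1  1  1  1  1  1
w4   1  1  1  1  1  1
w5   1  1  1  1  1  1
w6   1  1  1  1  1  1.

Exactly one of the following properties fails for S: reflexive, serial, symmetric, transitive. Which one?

Reflexive: yes — every world is S-related to itself.
Serial: yes — every world has a successor (e.g. w1 S w1).
Symmetric: no — w1 S w2 but not w2 S w1.
Transitive: yes — every two-step S-path is closed by a direct edge.
Only symmetric fails.

symmetric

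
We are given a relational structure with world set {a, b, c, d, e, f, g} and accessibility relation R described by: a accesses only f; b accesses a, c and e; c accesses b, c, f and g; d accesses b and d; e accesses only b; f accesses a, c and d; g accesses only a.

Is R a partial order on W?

No

Reflexive: no — a is not related to itself.
Transitive: no — a R f and f R c, but not a R c.
Antisymmetric: no — a R f and f R a with a ≠ f.
So R is not a partial order.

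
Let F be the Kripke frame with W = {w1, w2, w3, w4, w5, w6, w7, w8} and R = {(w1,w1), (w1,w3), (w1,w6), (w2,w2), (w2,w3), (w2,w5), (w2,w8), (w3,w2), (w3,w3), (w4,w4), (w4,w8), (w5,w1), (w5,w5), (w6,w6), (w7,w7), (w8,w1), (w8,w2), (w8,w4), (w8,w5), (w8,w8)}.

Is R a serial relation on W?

Serial: yes — every world has a successor (e.g. w1 R w1).

Yes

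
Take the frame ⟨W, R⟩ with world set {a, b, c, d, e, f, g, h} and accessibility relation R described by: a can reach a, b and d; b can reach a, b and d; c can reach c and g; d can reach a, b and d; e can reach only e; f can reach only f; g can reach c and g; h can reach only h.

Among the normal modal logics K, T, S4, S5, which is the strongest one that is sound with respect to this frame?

Reflexive (axiom T): yes — every world is R-related to itself.
Transitive (axiom 4): yes — every two-step R-path is closed by a direct edge.
Euclidean (axiom 5): yes — any two successors of a common world are R-related.
So F validates K, T, S4, S5. The strongest is S5.

S5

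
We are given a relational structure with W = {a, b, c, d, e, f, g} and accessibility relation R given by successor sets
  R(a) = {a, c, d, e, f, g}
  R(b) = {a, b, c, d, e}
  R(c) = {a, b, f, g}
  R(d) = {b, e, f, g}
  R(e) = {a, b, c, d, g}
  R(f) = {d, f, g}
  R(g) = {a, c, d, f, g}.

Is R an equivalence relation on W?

No

Reflexive: no — c is not related to itself.
Symmetric: no — a R d but not d R a.
Transitive: no — a R c and c R b, but not a R b.
So R is not an equivalence relation.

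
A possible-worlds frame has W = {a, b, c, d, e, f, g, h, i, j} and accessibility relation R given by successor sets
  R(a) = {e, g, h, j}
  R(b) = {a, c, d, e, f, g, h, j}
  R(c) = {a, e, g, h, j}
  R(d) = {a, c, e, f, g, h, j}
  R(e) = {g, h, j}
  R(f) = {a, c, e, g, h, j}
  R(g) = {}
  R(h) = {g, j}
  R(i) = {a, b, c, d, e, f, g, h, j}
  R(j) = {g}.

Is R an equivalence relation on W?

Reflexive: no — a is not related to itself.
Symmetric: no — a R e but not e R a.
Transitive: yes — every two-step R-path is closed by a direct edge.
So R is not an equivalence relation.

No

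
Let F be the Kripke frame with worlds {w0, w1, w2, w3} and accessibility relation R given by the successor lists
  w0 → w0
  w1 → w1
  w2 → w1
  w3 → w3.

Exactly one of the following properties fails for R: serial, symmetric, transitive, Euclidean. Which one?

symmetric

Serial: yes — every world has a successor (e.g. w0 R w0).
Symmetric: no — w2 R w1 but not w1 R w2.
Transitive: yes — every two-step R-path is closed by a direct edge.
Euclidean: yes — any two successors of a common world are R-related.
Only symmetric fails.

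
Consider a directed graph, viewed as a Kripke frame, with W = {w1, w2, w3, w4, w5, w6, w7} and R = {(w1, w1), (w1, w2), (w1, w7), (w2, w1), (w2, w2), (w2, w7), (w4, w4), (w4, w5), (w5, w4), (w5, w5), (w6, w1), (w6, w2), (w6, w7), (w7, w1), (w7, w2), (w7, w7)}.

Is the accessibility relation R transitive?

Yes

Transitive: yes — every two-step R-path is closed by a direct edge.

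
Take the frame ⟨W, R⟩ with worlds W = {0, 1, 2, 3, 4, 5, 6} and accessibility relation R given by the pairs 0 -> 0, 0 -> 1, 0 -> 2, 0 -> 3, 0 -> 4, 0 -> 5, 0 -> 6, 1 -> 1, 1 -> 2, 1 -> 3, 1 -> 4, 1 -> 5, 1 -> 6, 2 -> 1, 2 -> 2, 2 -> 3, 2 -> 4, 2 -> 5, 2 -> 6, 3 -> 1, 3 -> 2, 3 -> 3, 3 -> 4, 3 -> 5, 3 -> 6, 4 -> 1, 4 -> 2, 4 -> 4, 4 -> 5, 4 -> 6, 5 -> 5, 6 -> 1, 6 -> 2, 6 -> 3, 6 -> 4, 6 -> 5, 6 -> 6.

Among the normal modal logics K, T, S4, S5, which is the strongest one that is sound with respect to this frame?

T

Reflexive (axiom T): yes — every world is R-related to itself.
Transitive (axiom 4): no — 4 R 1 and 1 R 3, but not 4 R 3.
Euclidean (axiom 5): no — 0 R 4 and 0 R 3, but not 4 R 3.
So F validates K, T; S4 would additionally require R to be transitive. The strongest is T.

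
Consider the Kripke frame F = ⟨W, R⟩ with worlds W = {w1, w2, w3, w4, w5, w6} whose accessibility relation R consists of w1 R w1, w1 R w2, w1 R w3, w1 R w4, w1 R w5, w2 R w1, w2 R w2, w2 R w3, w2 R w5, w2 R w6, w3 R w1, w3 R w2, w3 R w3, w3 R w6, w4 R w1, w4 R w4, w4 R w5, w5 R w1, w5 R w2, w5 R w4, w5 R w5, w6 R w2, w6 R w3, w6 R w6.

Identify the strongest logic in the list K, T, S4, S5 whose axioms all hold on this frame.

Reflexive (axiom T): yes — every world is R-related to itself.
Transitive (axiom 4): no — w1 R w2 and w2 R w6, but not w1 R w6.
Euclidean (axiom 5): no — w1 R w2 and w1 R w4, but not w2 R w4.
So F validates K, T; S4 would additionally require R to be transitive. The strongest is T.

T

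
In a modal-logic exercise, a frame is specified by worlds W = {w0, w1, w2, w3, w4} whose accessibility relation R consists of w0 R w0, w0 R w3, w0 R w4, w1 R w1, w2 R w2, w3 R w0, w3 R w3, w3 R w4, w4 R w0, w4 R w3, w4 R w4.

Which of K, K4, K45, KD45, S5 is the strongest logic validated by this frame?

Transitive (axiom 4): yes — every two-step R-path is closed by a direct edge.
Euclidean (axiom 5): yes — any two successors of a common world are R-related.
Serial (axiom D): yes — every world has a successor (e.g. w0 R w0).
Reflexive (axiom T): yes — every world is R-related to itself.
So F validates K, K4, K45, KD45, S5. The strongest is S5.

S5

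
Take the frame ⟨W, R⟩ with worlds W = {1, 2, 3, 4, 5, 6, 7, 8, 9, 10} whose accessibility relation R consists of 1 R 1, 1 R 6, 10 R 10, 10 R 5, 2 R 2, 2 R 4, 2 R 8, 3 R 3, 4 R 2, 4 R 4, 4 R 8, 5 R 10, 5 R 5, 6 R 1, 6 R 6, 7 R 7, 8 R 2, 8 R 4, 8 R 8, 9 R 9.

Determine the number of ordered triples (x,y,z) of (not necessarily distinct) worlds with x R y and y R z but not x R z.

0

R is transitive; there are no such tuples.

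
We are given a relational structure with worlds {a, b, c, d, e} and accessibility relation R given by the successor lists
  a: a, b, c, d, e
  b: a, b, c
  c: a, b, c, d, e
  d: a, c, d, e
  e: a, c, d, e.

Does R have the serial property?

Serial: yes — every world has a successor (e.g. a R a).

Yes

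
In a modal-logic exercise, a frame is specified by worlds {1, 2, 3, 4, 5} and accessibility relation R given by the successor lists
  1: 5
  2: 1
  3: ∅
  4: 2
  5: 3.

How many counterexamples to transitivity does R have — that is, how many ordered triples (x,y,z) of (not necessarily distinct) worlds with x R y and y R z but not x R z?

3

Enumerating: (1,5,3), (2,1,5), (4,2,1).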